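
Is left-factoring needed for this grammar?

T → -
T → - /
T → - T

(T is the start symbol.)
Yes, T has productions with common prefix '-'

Left-factoring is needed when two productions for the same non-terminal
share a common prefix on the right-hand side.

Productions for T:
  T → -
  T → - /
  T → - T

Found common prefix '-' in productions for T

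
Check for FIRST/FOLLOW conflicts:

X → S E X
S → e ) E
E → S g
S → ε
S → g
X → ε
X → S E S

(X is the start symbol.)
Yes. S → e ')' E with FOLLOW(S) on { 'e' }; S → g with FOLLOW(S) on { 'g' }

Nullable non-terminals: S, X.
FIRST sets used below: FIRST(S) = { 'e', 'g', ε }, FIRST(E) = { 'e', 'g' }

S: nullable alternative(s) S → ε; FOLLOW(S) = { $, 'e', 'g' }
  S → e ) E: FIRST \ {ε} = { 'e' } — overlaps FOLLOW(S) on { 'e' }: CONFLICT
  S → ε: FIRST \ {ε} = { } — this is the only nullable alternative, skip
  S → g: FIRST \ {ε} = { 'g' } — overlaps FOLLOW(S) on { 'g' }: CONFLICT

X: nullable alternative(s) X → ε; FOLLOW(X) = { $ }
  X → S E X: FIRST \ {ε} = { 'e', 'g' } — disjoint from FOLLOW(X)
  X → ε: FIRST \ {ε} = { } — this is the only nullable alternative, skip
  X → S E S: FIRST \ {ε} = { 'e', 'g' } — disjoint from FOLLOW(X)

E has no nullable alternative, so no FIRST/FOLLOW check is needed there.

So the grammar has 2 FIRST/FOLLOW conflicts (marked CONFLICT above).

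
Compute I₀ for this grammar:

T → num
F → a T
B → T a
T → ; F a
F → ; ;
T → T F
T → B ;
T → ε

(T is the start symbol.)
First, augment the grammar with T' → T
I₀ = CLOSURE({ [T' → . T] }):
  [T' → . T] has the dot before T: add [T → . num], [T → . ; F a], [T → . T F], [T → . B ;], [T → .]
  [T → . B ;] has the dot before B: add [B → . T a]
No further items can be added.

I₀ = { [B → . T a], [T → . ; F a], [T → . B ;], [T → . T F], [T → . num], [T → .], [T' → . T] }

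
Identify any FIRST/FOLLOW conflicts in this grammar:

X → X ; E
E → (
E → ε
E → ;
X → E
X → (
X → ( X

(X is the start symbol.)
Yes. X → X ';' E with FOLLOW(X) on { ';' }; E → ';' with FOLLOW(E) on { ';' }

Nullable non-terminals: E, X.
FIRST sets used below: FIRST(X) = { '(', ';', ε }, FIRST(E) = { '(', ';', ε }

E: nullable alternative(s) E → ε; FOLLOW(E) = { $, ';' }
  E → (: FIRST \ {ε} = { '(' } — disjoint from FOLLOW(E)
  E → ε: FIRST \ {ε} = { } — this is the only nullable alternative, skip
  E → ;: FIRST \ {ε} = { ';' } — overlaps FOLLOW(E) on { ';' }: CONFLICT

X: nullable alternative(s) X → E; FOLLOW(X) = { $, ';' }
  X → X ; E: FIRST \ {ε} = { '(', ';' } — overlaps FOLLOW(X) on { ';' }: CONFLICT
  X → E: FIRST \ {ε} = { '(', ';' } — this is the only nullable alternative, skip
  X → (: FIRST \ {ε} = { '(' } — disjoint from FOLLOW(X)
  X → ( X: FIRST \ {ε} = { '(' } — disjoint from FOLLOW(X)

So the grammar has 2 FIRST/FOLLOW conflicts (marked CONFLICT above).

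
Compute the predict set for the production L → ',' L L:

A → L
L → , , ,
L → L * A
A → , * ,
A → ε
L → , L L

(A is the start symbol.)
PREDICT(L → ',' L L) = (FIRST(RHS) \ {ε}) ∪ (FOLLOW(L) if ε ∈ FIRST(RHS), i.e. RHS ⇒* ε)
FIRST(',' L L) = { ',' }
ε ∉ FIRST(',' L L), so FOLLOW(L) is not added.
PREDICT(L → ',' L L) = { ',' }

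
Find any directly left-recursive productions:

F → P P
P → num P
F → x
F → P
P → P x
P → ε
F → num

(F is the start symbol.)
Direct left recursion occurs when N → N α for some non-terminal N (the right-hand side begins with the left-hand side itself).

F → P P: starts with P
P → num P: starts with num
F → x: starts with x
F → P: starts with P
P → P x: LEFT RECURSIVE (starts with P)
P → ε: starts with ε
F → num: starts with num

The grammar has direct left recursion on: P.

Answer: Yes, P is left-recursive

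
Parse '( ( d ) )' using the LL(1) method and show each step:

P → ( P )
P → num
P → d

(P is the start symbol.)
Stack is shown with the top on the left.

Stack      Input        Action
------------------------------
P $        ( ( d ) ) $  output P → ( P )
( P ) $    ( ( d ) ) $  match '('
P ) $      ( d ) ) $    output P → ( P )
( P ) ) $  ( d ) ) $    match '('
P ) ) $    d ) ) $      output P → d
d ) ) $    d ) ) $      match 'd'
) ) $      ) ) $        match ')'
) $        ) $          match ')'
$          $            accept

The string is accepted.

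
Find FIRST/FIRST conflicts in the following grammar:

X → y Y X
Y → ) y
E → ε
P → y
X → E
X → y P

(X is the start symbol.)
FIRST sets of the non-terminals at (or reachable through a nullable prefix from) the front of some alternative:
  FIRST(E) = { ε }

Productions for X:
  X → y Y X: FIRST = { 'y' }
  X → E: FIRST = { ε }
  X → y P: FIRST = { 'y' }
Y, E, P have only one production, so no FIRST/FIRST conflict is possible there.

Conflict for X: X → y Y X and X → y P
  Overlap: { 'y' }

Answer: Yes. X → y Y X / X → y P on { 'y' }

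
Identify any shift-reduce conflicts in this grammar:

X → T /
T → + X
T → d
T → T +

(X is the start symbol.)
No shift-reduce conflicts

A shift-reduce conflict occurs when an LR(0) state has both:
  - a complete (reduce) item [A → α .] (dot at the end), and
  - a shift item [B → β . c γ] (dot before a terminal).

Augment with X' → X and build the canonical LR(0) collection (I0 = CLOSURE({[X' → . X]}), then GOTO on every symbol after a dot until no new states appear). It has 8 states:
  I0: { [T → . + X], [T → . T +], [T → . d], [X → . T /], [X' → . X] }  — shift
  I1: { [T → + . X], [T → . + X], [T → . T +], [T → . d], [X → . T /] }  — shift
  I2: { [T → T . +], [X → T . /] }  — shift
  I3: { [X' → X .] }  — accept
  I4: { [T → d .] }  — reduce
  I5: { [T → T + .] }  — reduce
  I6: { [X → T / .] }  — reduce
  I7: { [T → + X .] }  — reduce

No state contains both a complete item and a shift item.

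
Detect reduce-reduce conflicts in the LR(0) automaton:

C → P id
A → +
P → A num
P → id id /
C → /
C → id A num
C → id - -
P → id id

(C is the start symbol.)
No reduce-reduce conflicts

Augment with C' → C and build the canonical LR(0) collection (I0 = CLOSURE({[C' → . C]}), then GOTO on every symbol after a dot until no new states appear). It has 15 states:
  I0: { [A → . +], [C → . /], [C → . P id], [C → . id - -], [C → . id A num], [C' → . C], [P → . A num], [P → . id id /], [P → . id id] }  — shift
  I1: { [A → + .] }  — reduce
  I2: { [C → / .] }  — reduce
  I3: { [P → A . num] }  — shift
  I4: { [C' → C .] }  — accept
  I5: { [C → P . id] }  — shift
  I6: { [A → . +], [C → id . - -], [C → id . A num], [P → id . id /], [P → id . id] }  — shift
  I7: { [C → id - . -] }  — shift
  I8: { [C → id A . num] }  — shift
  I9: { [P → id id . /], [P → id id .] }  — shift, reduce
  I10: { [P → id id / .] }  — reduce
  I11: { [C → id A num .] }  — reduce
  I12: { [C → id - - .] }  — reduce
  I13: { [C → P id .] }  — reduce
  I14: { [P → A num .] }  — reduce

No state contains more than one complete item.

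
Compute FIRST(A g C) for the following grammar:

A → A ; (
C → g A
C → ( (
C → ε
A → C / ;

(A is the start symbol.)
{ '(', '/', 'g' }

FIRST sets of the non-terminals involved (from the grammar, by fixed-point iteration):
  FIRST(A) = { '(', '/', 'g' }

To compute FIRST(A g C), process the symbols left to right:
Symbol A is a non-terminal. Add FIRST(A) \ {ε} = { '(', '/', 'g' }
A is not nullable (ε ∉ FIRST(A)), so stop here.
FIRST(A g C) = { '(', '/', 'g' }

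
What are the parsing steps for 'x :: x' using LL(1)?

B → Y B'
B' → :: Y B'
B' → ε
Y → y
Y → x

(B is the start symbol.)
Stack is shown with the top on the left.

Stack      Input     Action
---------------------------
B $        x :: x $  output B → Y B'
Y B' $     x :: x $  output Y → x
x B' $     x :: x $  match 'x'
B' $       :: x $    output B' → :: Y B'
:: Y B' $  :: x $    match '::'
Y B' $     x $       output Y → x
x B' $     x $       match 'x'
B' $       $         output B' → ε
$          $         accept

The string is accepted.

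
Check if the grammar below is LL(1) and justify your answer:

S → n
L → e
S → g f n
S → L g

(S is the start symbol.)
Yes, the grammar is LL(1).

A grammar is LL(1) if for each non-terminal N with multiple productions, the predict sets of those productions are pairwise disjoint, where PREDICT(N → α) = (FIRST(α) \ {ε}) ∪ (FOLLOW(N) if α ⇒* ε).

Relevant sets:
  FIRST(L) = { 'e' }

For S:
  PREDICT(S → n) = { 'n' }
  PREDICT(S → g f n) = { 'g' }
  PREDICT(S → L g) = { 'e' }
L has a single production, so nothing to check there.

All predict sets are disjoint. The grammar IS LL(1).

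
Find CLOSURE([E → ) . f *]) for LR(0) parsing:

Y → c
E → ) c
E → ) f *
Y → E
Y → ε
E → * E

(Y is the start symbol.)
{ [E → ) . f *] }

Start with: [E → ) . f *]
The dot precedes the terminal f, so nothing is added.

CLOSURE = { [E → ) . f *] }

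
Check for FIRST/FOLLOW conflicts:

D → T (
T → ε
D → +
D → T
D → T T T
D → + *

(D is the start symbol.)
Nullable non-terminals: D, T.
FIRST sets used below: FIRST(T) = { ε }

D: nullable alternative(s) D → T, D → T T T; FOLLOW(D) = { $ }
  D → T (: FIRST \ {ε} = { '(' } — disjoint from FOLLOW(D)
  D → +: FIRST \ {ε} = { '+' } — disjoint from FOLLOW(D)
  D → T: FIRST \ {ε} = { } — disjoint from FOLLOW(D)
  D → T T T: FIRST \ {ε} = { } — disjoint from FOLLOW(D)
  D → + *: FIRST \ {ε} = { '+' } — disjoint from FOLLOW(D)
T has a nullable alternative but only one production, so nothing to check.

No FIRST/FOLLOW conflicts found.

Answer: No FIRST/FOLLOW conflicts.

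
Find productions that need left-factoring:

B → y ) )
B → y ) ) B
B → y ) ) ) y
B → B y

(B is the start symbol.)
Yes, B has productions with common prefix 'y ) )'

Left-factoring is needed when two productions for the same non-terminal
share a common prefix on the right-hand side.

Productions for B:
  B → y ) )
  B → y ) ) B
  B → y ) ) ) y
  B → B y

Found common prefix 'y ) )' in productions for B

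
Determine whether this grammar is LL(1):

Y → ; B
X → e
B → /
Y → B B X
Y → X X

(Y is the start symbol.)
Yes, the grammar is LL(1).

Relevant sets:
  FIRST(B) = { '/' }
  FIRST(X) = { 'e' }

For Y:
  PREDICT(Y → ';' B) = { ';' }
  PREDICT(Y → B B X) = { '/' }
  PREDICT(Y → X X) = { 'e' }
X, B have a single production, so nothing to check there.

All predict sets are disjoint. The grammar IS LL(1).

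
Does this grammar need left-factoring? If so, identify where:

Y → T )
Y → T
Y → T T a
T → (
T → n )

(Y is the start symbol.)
Left-factoring is needed when two productions for the same non-terminal
share a common prefix on the right-hand side.

Productions for Y:
  Y → T )
  Y → T
  Y → T T a
Productions for T:
  T → (
  T → n )

Found common prefix 'T' in productions for Y

Answer: Yes, Y has productions with common prefix 'T'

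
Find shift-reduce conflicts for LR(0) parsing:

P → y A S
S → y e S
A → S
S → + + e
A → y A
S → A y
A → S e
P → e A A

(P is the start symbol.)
Yes — I6: [A → S .] vs [A → S . e]; I8: [A → y A .] vs [S → A . y]; I11: [A → S .] vs [A → S . e]; I14: [A → S .] vs [A → S . e]; I15: [S → A y .] vs [A → . y A]; I19: [P → e A A .] vs [S → A . y]

A shift-reduce conflict occurs when an LR(0) state has both:
  - a complete (reduce) item [A → α .] (dot at the end), and
  - a shift item [B → β . c γ] (dot before a terminal).

Augment with P' → P and build the canonical LR(0) collection (I0 = CLOSURE({[P' → . P]}), then GOTO on every symbol after a dot until no new states appear). It has 20 states:
  I0: { [P → . e A A], [P → . y A S], [P' → . P] }  — shift
  I1: { [P' → P .] }  — accept
  I2: { [A → . S e], [A → . S], [A → . y A], [P → e . A A], [S → . + + e], [S → . A y], [S → . y e S] }  — shift
  I3: { [A → . S e], [A → . S], [A → . y A], [P → y . A S], [S → . + + e], [S → . A y], [S → . y e S] }  — shift
  I4: { [S → + . + e] }  — shift
  I5: { [A → . S e], [A → . S], [A → . y A], [P → y A . S], [S → . + + e], [S → . A y], [S → . y e S], [S → A . y] }  — shift
  I6: { [A → S . e], [A → S .] }  — shift, reduce
  I7: { [A → . S e], [A → . S], [A → . y A], [A → y . A], [S → . + + e], [S → . A y], [S → . y e S], [S → y . e S] }  — shift
  I8: { [A → y A .], [S → A . y] }  — shift, reduce
  I9: { [A → . S e], [A → . S], [A → . y A], [S → . + + e], [S → . A y], [S → . y e S], [S → y e . S] }  — shift
  I10: { [S → A . y] }  — shift
  I11: { [A → S . e], [A → S .], [S → y e S .] }  — shift, 2 reduces
  I12: { [A → S e .] }  — reduce
  I13: { [S → A y .] }  — reduce
  I14: { [A → S . e], [A → S .], [P → y A S .] }  — shift, 2 reduces
  I15: { [A → . S e], [A → . S], [A → . y A], [A → y . A], [S → . + + e], [S → . A y], [S → . y e S], [S → A y .], [S → y . e S] }  — shift, reduce
  I16: { [S → + + . e] }  — shift
  I17: { [S → + + e .] }  — reduce
  I18: { [A → . S e], [A → . S], [A → . y A], [P → e A . A], [S → . + + e], [S → . A y], [S → . y e S], [S → A . y] }  — shift
  I19: { [P → e A A .], [S → A . y] }  — shift, reduce

I6 contains reduce item [A → S .] and shift item [A → S . e] — shift-reduce conflict.
I8 contains reduce item [A → y A .] and shift item [S → A . y] — shift-reduce conflict.
I11 contains reduce items [A → S .], [S → y e S .] and shift item [A → S . e] — shift-reduce conflict.
I14 contains reduce items [A → S .], [P → y A S .] and shift item [A → S . e] — shift-reduce conflict.
I15 contains reduce item [S → A y .] and shift items [A → . y A], [S → . + + e], [S → . y e S], [S → y . e S] — shift-reduce conflict.
I19 contains reduce item [P → e A A .] and shift item [S → A . y] — shift-reduce conflict.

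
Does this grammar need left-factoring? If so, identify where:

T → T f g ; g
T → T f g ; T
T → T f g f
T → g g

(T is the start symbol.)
Left-factoring is needed when two productions for the same non-terminal
share a common prefix on the right-hand side.

Productions for T:
  T → T f g ; g
  T → T f g ; T
  T → T f g f
  T → g g

Found common prefix 'T f g' in productions for T

Answer: Yes, T has productions with common prefix 'T f g'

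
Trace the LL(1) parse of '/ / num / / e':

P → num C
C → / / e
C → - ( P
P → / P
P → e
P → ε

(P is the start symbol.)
Stack is shown with the top on the left.

Stack    Input            Action
--------------------------------
P $      / / num / / e $  output P → / P
/ P $    / / num / / e $  match '/'
P $      / num / / e $    output P → / P
/ P $    / num / / e $    match '/'
P $      num / / e $      output P → num C
num C $  num / / e $      match 'num'
C $      / / e $          output C → / / e
/ / e $  / / e $          match '/'
/ e $    / e $            match '/'
e $      e $              match 'e'
$        $                accept

The string is accepted.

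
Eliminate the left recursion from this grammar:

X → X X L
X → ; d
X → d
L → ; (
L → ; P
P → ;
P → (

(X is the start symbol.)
X is directly left-recursive. The standard transformation for
  A → A α₁ | ... | A α_m | β₁ | ... | β_n
is
  A  → β₁ A' | ... | β_n A'
  A' → α₁ A' | ... | α_m A' | ε

X → ; d becomes X → ; d X'
X → d becomes X → d X'
X → X X L becomes X' → X L X'
Add X' → ε

Productions for other non-terminals are unchanged:
  L → ; (
  L → ; P
  P → ;
  P → (

Resulting grammar:
X → ; d X'
X → d X'
X' → X L X'
X' → ε
L → ; (
L → ; P
P → ;
P → (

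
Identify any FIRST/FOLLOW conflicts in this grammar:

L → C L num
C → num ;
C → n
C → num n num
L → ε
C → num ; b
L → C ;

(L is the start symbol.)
A FIRST/FOLLOW conflict occurs when a non-terminal N has a nullable alternative N → β (β ⇒* ε) and another alternative N → α with FIRST(α) ∩ FOLLOW(N) ≠ ∅: on such a lookahead the parser cannot decide between expanding α and letting N vanish via β.

Nullable non-terminals: L.
FIRST sets used below: FIRST(C) = { 'n', 'num' }

L: nullable alternative(s) L → ε; FOLLOW(L) = { $, 'num' }
  L → C L num: FIRST \ {ε} = { 'n', 'num' } — overlaps FOLLOW(L) on { 'num' }: CONFLICT
  L → ε: FIRST \ {ε} = { } — this is the only nullable alternative, skip
  L → C ;: FIRST \ {ε} = { 'n', 'num' } — overlaps FOLLOW(L) on { 'num' }: CONFLICT

C has no nullable alternative, so no FIRST/FOLLOW check is needed there.

So the grammar has 2 FIRST/FOLLOW conflicts (marked CONFLICT above).

Answer: Yes. L → C L num with FOLLOW(L) on { 'num' }; L → C ';' with FOLLOW(L) on { 'num' }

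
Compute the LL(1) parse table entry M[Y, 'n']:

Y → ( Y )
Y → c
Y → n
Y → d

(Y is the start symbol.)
Y → n

To find M[Y, 'n'], we find productions for Y where 'n' is in the predict set (PREDICT(N → α) = (FIRST(α) \ {ε}) ∪ (FOLLOW(N) if α ⇒* ε)).

Y → ( Y ): PREDICT = { '(' }
Y → c: PREDICT = { 'c' }
Y → n: PREDICT = { 'n' }
  'n' is in predict set, so this production goes in M[Y, 'n']
Y → d: PREDICT = { 'd' }

M[Y, 'n'] = Y → n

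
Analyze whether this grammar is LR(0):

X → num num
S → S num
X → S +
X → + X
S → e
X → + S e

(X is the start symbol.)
A grammar is LR(0) if no state in the canonical LR(0) collection has:
  - both a shift item (dot before a terminal) and a complete item (shift-reduce conflict), or
  - two or more complete items (reduce-reduce conflict; the accept item [X' → X .] counts as a complete item here).

Augment with X' → X and build the canonical LR(0) collection (I0 = CLOSURE({[X' → . X]}), then GOTO on every symbol after a dot until no new states appear). It has 12 states:
  I0: { [S → . S num], [S → . e], [X → . + S e], [X → . + X], [X → . S +], [X → . num num], [X' → . X] }  — shift
  I1: { [S → . S num], [S → . e], [X → + . S e], [X → + . X], [X → . + S e], [X → . + X], [X → . S +], [X → . num num] }  — shift
  I2: { [S → S . num], [X → S . +] }  — shift
  I3: { [X' → X .] }  — accept
  I4: { [S → e .] }  — reduce
  I5: { [X → num . num] }  — shift
  I6: { [X → num num .] }  — reduce
  I7: { [X → S + .] }  — reduce
  I8: { [S → S num .] }  — reduce
  I9: { [S → S . num], [X → + S . e], [X → S . +] }  — shift
  I10: { [X → + X .] }  — reduce
  I11: { [X → + S e .] }  — reduce

Every state is either a pure shift/goto state or contains exactly one complete item and nothing to shift — no conflicts. The grammar is LR(0).

Answer: Yes, the grammar is LR(0)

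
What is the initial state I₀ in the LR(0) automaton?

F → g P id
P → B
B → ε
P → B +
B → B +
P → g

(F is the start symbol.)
{ [F → . g P id], [F' → . F] }

First, augment the grammar with F' → F
I₀ = CLOSURE({ [F' → . F] }):
  [F' → . F] has the dot before F: add [F → . g P id]
No further items can be added.

I₀ = { [F → . g P id], [F' → . F] }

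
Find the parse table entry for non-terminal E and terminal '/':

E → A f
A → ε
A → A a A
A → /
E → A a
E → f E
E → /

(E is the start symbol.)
To find M[E, '/'], we find productions for E where '/' is in the predict set (PREDICT(N → α) = (FIRST(α) \ {ε}) ∪ (FOLLOW(N) if α ⇒* ε)).

Relevant sets:
  FIRST(A) = { '/', 'a', ε }

E → A f: PREDICT = { '/', 'a', 'f' }
  '/' is in predict set, so this production goes in M[E, '/']
E → A a: PREDICT = { '/', 'a' }
  '/' is in predict set, so this production goes in M[E, '/']
E → f E: PREDICT = { 'f' }
E → /: PREDICT = { '/' }
  '/' is in predict set, so this production goes in M[E, '/']

M[E, '/'] = E → A f, E → A a, E → /  (a multiply-defined cell — the grammar is not LL(1))

Answer: E → A f, E → A a, E → /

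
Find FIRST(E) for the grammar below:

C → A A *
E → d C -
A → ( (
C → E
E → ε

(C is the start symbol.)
To compute FIRST(E), examine every production with E on the left-hand side, reading each right-hand side left to right until a non-nullable symbol is reached.

From E → d C -:
  - d is a terminal: add 'd' and stop
From E → ε:
  - ε-production, so ε ∈ FIRST(E)

Collecting: FIRST(E) = { 'd', ε }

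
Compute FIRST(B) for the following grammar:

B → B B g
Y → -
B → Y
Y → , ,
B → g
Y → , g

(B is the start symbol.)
To compute FIRST(B), examine every production with B on the left-hand side, reading each right-hand side left to right until a non-nullable symbol is reached.

FIRST sets of the other non-terminals involved (by the same procedure, iterated to a fixed point):
  FIRST(Y) = { ',', '-' }

From B → B B g:
  - B is the symbol being defined: contributes nothing new
    B is not nullable, so stop
From B → Y:
  - Y is a non-terminal: add FIRST(Y) \ {ε} = { ',', '-' }
    Y is not nullable, so stop
From B → g:
  - g is a terminal: add 'g' and stop

Collecting: FIRST(B) = { ',', '-', 'g' }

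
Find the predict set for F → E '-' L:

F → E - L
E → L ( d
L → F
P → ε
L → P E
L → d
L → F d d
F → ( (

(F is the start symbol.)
{ '(', 'd' }

PREDICT(F → E '-' L) = (FIRST(RHS) \ {ε}) ∪ (FOLLOW(F) if ε ∈ FIRST(RHS), i.e. RHS ⇒* ε)
FIRST(E) = { '(', 'd' }
FIRST(E '-' L) = { '(', 'd' }
ε ∉ FIRST(E '-' L), so FOLLOW(F) is not added.
PREDICT(F → E '-' L) = { '(', 'd' }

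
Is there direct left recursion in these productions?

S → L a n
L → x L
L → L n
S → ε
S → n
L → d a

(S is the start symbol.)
S → L a n: starts with L
L → x L: starts with x
L → L n: LEFT RECURSIVE (starts with L)
S → ε: starts with ε
S → n: starts with n
L → d a: starts with d

The grammar has direct left recursion on: L.

Answer: Yes, L is left-recursive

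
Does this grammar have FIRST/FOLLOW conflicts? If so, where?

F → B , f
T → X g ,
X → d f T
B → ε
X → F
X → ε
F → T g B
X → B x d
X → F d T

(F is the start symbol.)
Yes. X → F with FOLLOW(X) on { 'g' }; X → F d T with FOLLOW(X) on { 'g' }

A FIRST/FOLLOW conflict occurs when a non-terminal N has a nullable alternative N → β (β ⇒* ε) and another alternative N → α with FIRST(α) ∩ FOLLOW(N) ≠ ∅: on such a lookahead the parser cannot decide between expanding α and letting N vanish via β.

Nullable non-terminals: B, X.
FIRST sets used below: FIRST(F) = { ',', 'd', 'g', 'x' }, FIRST(B) = { ε }
B has a nullable alternative but only one production, so nothing to check.

X: nullable alternative(s) X → ε; FOLLOW(X) = { 'g' }
  X → d f T: FIRST \ {ε} = { 'd' } — disjoint from FOLLOW(X)
  X → F: FIRST \ {ε} = { ',', 'd', 'g', 'x' } — overlaps FOLLOW(X) on { 'g' }: CONFLICT
  X → ε: FIRST \ {ε} = { } — this is the only nullable alternative, skip
  X → B x d: FIRST \ {ε} = { 'x' } — disjoint from FOLLOW(X)
  X → F d T: FIRST \ {ε} = { ',', 'd', 'g', 'x' } — overlaps FOLLOW(X) on { 'g' }: CONFLICT

F, T have no nullable alternative, so no FIRST/FOLLOW check is needed there.

So the grammar has 2 FIRST/FOLLOW conflicts (marked CONFLICT above).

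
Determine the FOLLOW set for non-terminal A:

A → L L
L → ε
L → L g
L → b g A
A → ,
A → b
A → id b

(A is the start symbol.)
{ $, 'b', 'g' }

To compute FOLLOW(A), find every occurrence of A on a right-hand side N → α A β: add FIRST(β) \ {ε}, and if β is empty or nullable also add FOLLOW(N). Iterate to a fixed point.

A is the start symbol, so $ ∈ FOLLOW(A).
In L → b g A: A is at the end, add FOLLOW(L)

The FOLLOW sets referred to above (computed the same way, to a fixed point):
  FOLLOW(L) = { $, 'b', 'g' }

Taking the union: FOLLOW(A) = { $, 'b', 'g' }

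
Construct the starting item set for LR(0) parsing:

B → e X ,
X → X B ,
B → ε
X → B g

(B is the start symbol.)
First, augment the grammar with B' → B
I₀ = CLOSURE({ [B' → . B] }):
  [B' → . B] has the dot before B: add [B → . e X ,], [B → .]
No further items can be added.

I₀ = { [B → . e X ,], [B → .], [B' → . B] }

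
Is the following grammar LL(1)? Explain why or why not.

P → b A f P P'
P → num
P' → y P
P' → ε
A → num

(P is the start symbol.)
Relevant sets:
  FOLLOW(P') = { $, 'y' }

For P:
  PREDICT(P → b A f P P') = { 'b' }
  PREDICT(P → num) = { 'num' }
For P':
  PREDICT(P' → y P) = { 'y' }
  PREDICT(P' → ε) = { $, 'y' }
A has a single production, so nothing to check there.

Conflict found: Predict set conflict for P': { 'y' }
The grammar is NOT LL(1).

Answer: No. Predict set conflict for P': { 'y' }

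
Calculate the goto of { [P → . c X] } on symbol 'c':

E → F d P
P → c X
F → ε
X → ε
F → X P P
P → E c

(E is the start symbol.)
{ [P → c . X], [X → .] }

GOTO(I, 'c') = CLOSURE({ [A → αX.β] : [A → α.Xβ] ∈ I, X = 'c' })

Items with dot before 'c', with the dot advanced:
  [P → . c X] → [P → c . X]
Closure of the advanced items:
  [P → c . X] has the dot before X: add [X → .]

GOTO = { [P → c . X], [X → .] }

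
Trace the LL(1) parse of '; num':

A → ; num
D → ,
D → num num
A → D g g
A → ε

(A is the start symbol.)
LL(1) parsing maintains a stack (initially the start symbol over $) and the input. At each step: if the stack top is a terminal, match it against the current input token; if it is a non-terminal N, replace it with the RHS of M[N, lookahead] (the unique production whose predict set contains the lookahead).

Stack is shown with the top on the left.

Stack    Input    Action
------------------------
A $      ; num $  output A → ; num
; num $  ; num $  match ';'
num $    num $    match 'num'
$        $        accept

The string is accepted.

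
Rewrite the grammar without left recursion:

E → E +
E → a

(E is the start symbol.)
E → a E'
E' → + E'
E' → ε

E is directly left-recursive. The standard transformation for
  A → A α₁ | ... | A α_m | β₁ | ... | β_n
is
  A  → β₁ A' | ... | β_n A'
  A' → α₁ A' | ... | α_m A' | ε

E → a becomes E → a E'
E → E + becomes E' → + E'
Add E' → ε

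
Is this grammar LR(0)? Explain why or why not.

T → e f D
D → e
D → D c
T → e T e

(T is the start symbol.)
No. Shift-reduce conflict between [T → e f D .] and [D → D . c]

A grammar is LR(0) if no state in the canonical LR(0) collection has:
  - both a shift item (dot before a terminal) and a complete item (shift-reduce conflict), or
  - two or more complete items (reduce-reduce conflict; the accept item [T' → T .] counts as a complete item here).

Augment with T' → T and build the canonical LR(0) collection (I0 = CLOSURE({[T' → . T]}), then GOTO on every symbol after a dot until no new states appear). It has 9 states:
  I0: { [T → . e T e], [T → . e f D], [T' → . T] }  — shift
  I1: { [T' → T .] }  — accept
  I2: { [T → . e T e], [T → . e f D], [T → e . T e], [T → e . f D] }  — shift
  I3: { [T → e T . e] }  — shift
  I4: { [D → . D c], [D → . e], [T → e f . D] }  — shift
  I5: { [D → D . c], [T → e f D .] }  — shift, reduce
  I6: { [D → e .] }  — reduce
  I7: { [D → D c .] }  — reduce
  I8: { [T → e T e .] }  — reduce

Conflict in state I5:
  Shift-reduce conflict between [T → e f D .] and [D → D . c]
So the grammar is NOT LR(0).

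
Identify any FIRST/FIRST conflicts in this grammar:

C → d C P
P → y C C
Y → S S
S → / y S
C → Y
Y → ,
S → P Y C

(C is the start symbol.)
No FIRST/FIRST conflicts.

A FIRST/FIRST conflict occurs when two productions N → α and N → β for the same non-terminal have FIRST(α) ∩ FIRST(β) ≠ ∅ (with ε ∈ FIRST of a nullable right-hand side, so two nullable alternatives also conflict).

FIRST sets of the non-terminals at (or reachable through a nullable prefix from) the front of some alternative:
  FIRST(Y) = { ',', '/', 'y' }
  FIRST(S) = { '/', 'y' }
  FIRST(P) = { 'y' }

Productions for C:
  C → d C P: FIRST = { 'd' }
  C → Y: FIRST = { ',', '/', 'y' }
Productions for Y:
  Y → S S: FIRST = { '/', 'y' }
  Y → ,: FIRST = { ',' }
Productions for S:
  S → / y S: FIRST = { '/' }
  S → P Y C: FIRST = { 'y' }
P has only one production, so no FIRST/FIRST conflict is possible there.

All alternatives of each non-terminal have pairwise disjoint FIRST sets.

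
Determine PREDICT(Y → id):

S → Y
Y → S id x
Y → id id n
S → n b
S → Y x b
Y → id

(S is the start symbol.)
{ 'id' }

PREDICT(Y → id) = (FIRST(RHS) \ {ε}) ∪ (FOLLOW(Y) if ε ∈ FIRST(RHS), i.e. RHS ⇒* ε)
FIRST(id) = { 'id' }
ε ∉ FIRST(id), so FOLLOW(Y) is not added.
PREDICT(Y → id) = { 'id' }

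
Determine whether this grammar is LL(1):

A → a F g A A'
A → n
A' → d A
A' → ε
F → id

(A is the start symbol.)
Relevant sets:
  FOLLOW(A') = { $, 'd' }

For A:
  PREDICT(A → a F g A A') = { 'a' }
  PREDICT(A → n) = { 'n' }
For A':
  PREDICT(A' → d A) = { 'd' }
  PREDICT(A' → ε) = { $, 'd' }
F has a single production, so nothing to check there.

Conflict found: Predict set conflict for A': { 'd' }
The grammar is NOT LL(1).

Answer: No. Predict set conflict for A': { 'd' }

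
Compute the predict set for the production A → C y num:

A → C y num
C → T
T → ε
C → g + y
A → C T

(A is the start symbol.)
PREDICT(A → C y num) = (FIRST(RHS) \ {ε}) ∪ (FOLLOW(A) if ε ∈ FIRST(RHS), i.e. RHS ⇒* ε)
FIRST(C) = { 'g', ε }
FIRST(C y num) = { 'g', 'y' }
ε ∉ FIRST(C y num), so FOLLOW(A) is not added.
PREDICT(A → C y num) = { 'g', 'y' }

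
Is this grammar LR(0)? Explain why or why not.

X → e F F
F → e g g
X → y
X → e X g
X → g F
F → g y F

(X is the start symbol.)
Augment with X' → X and build the canonical LR(0) collection (I0 = CLOSURE({[X' → . X]}), then GOTO on every symbol after a dot until no new states appear). It has 20 states:
  I0: { [X → . e F F], [X → . e X g], [X → . g F], [X → . y], [X' → . X] }  — shift
  I1: { [X' → X .] }  — accept
  I2: { [F → . e g g], [F → . g y F], [X → . e F F], [X → . e X g], [X → . g F], [X → . y], [X → e . F F], [X → e . X g] }  — shift
  I3: { [F → . e g g], [F → . g y F], [X → g . F] }  — shift
  I4: { [X → y .] }  — reduce
  I5: { [X → g F .] }  — reduce
  I6: { [F → e . g g] }  — shift
  I7: { [F → g . y F] }  — shift
  I8: { [F → . e g g], [F → . g y F], [F → g y . F] }  — shift
  I9: { [F → g y F .] }  — reduce
  I10: { [F → e g . g] }  — shift
  I11: { [F → e g g .] }  — reduce
  I12: { [F → . e g g], [F → . g y F], [X → e F . F] }  — shift
  I13: { [X → e X . g] }  — shift
  I14: { [F → . e g g], [F → . g y F], [F → e . g g], [X → . e F F], [X → . e X g], [X → . g F], [X → . y], [X → e . F F], [X → e . X g] }  — shift
  I15: { [F → . e g g], [F → . g y F], [F → g . y F], [X → g . F] }  — shift
  I16: { [F → . e g g], [F → . g y F], [F → e g . g], [F → g . y F], [X → g . F] }  — shift
  I17: { [F → e g g .], [F → g . y F] }  — shift, reduce
  I18: { [X → e X g .] }  — reduce
  I19: { [X → e F F .] }  — reduce

Conflict in state I17:
  Shift-reduce conflict between [F → e g g .] and [F → g . y F]
So the grammar is NOT LR(0).

Answer: No. Shift-reduce conflict between [F → e g g .] and [F → g . y F]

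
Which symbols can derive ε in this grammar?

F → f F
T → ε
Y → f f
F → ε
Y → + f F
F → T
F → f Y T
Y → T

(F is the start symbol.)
A non-terminal is nullable if it can derive ε (the empty string): either it has an ε-production, or it has a production whose right-hand side consists entirely of nullable non-terminals.

ε-productions: T → ε, F → ε
So T, F are immediately nullable.
Y → T: every symbol on the right is nullable, so Y is nullable too.
Every non-terminal is now nullable.
Nullable = { 'F', 'T', 'Y' }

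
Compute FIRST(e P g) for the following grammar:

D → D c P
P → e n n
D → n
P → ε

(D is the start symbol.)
{ 'e' }

To compute FIRST(e P g), process the symbols left to right:
Symbol e is a terminal. Add 'e' and stop.
FIRST(e P g) = { 'e' }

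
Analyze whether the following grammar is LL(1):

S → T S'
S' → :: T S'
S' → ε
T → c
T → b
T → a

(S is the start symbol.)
A grammar is LL(1) if for each non-terminal N with multiple productions, the predict sets of those productions are pairwise disjoint, where PREDICT(N → α) = (FIRST(α) \ {ε}) ∪ (FOLLOW(N) if α ⇒* ε).

Relevant sets:
  FOLLOW(S') = { $ }

For S':
  PREDICT(S' → :: T S') = { '::' }
  PREDICT(S' → ε) = { $ }
For T:
  PREDICT(T → c) = { 'c' }
  PREDICT(T → b) = { 'b' }
  PREDICT(T → a) = { 'a' }
S has a single production, so nothing to check there.

All predict sets are disjoint. The grammar IS LL(1).

Answer: Yes, the grammar is LL(1).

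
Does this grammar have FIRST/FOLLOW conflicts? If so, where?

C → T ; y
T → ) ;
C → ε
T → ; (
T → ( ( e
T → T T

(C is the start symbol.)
Nullable non-terminals: C.
FIRST sets used below: FIRST(T) = { '(', ')', ';' }

C: nullable alternative(s) C → ε; FOLLOW(C) = { $ }
  C → T ; y: FIRST \ {ε} = { '(', ')', ';' } — disjoint from FOLLOW(C)
  C → ε: FIRST \ {ε} = { } — this is the only nullable alternative, skip

T has no nullable alternative, so no FIRST/FOLLOW check is needed there.

No FIRST/FOLLOW conflicts found.

Answer: No FIRST/FOLLOW conflicts.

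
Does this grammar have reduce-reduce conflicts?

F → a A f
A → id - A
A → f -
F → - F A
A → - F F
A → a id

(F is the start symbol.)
A reduce-reduce conflict occurs when an LR(0) state has two complete items [A → α .] and [B → β .] — both call for a reduction, and with no lookahead the parser cannot choose between them.

Augment with F' → F and build the canonical LR(0) collection (I0 = CLOSURE({[F' → . F]}), then GOTO on every symbol after a dot until no new states appear). It has 18 states:
  I0: { [F → . - F A], [F → . a A f], [F' → . F] }  — shift
  I1: { [F → - . F A], [F → . - F A], [F → . a A f] }  — shift
  I2: { [F' → F .] }  — accept
  I3: { [A → . - F F], [A → . a id], [A → . f -], [A → . id - A], [F → a . A f] }  — shift
  I4: { [A → - . F F], [F → . - F A], [F → . a A f] }  — shift
  I5: { [F → a A . f] }  — shift
  I6: { [A → a . id] }  — shift
  I7: { [A → f . -] }  — shift
  I8: { [A → id . - A] }  — shift
  I9: { [A → . - F F], [A → . a id], [A → . f -], [A → . id - A], [A → id - . A] }  — shift
  I10: { [A → id - A .] }  — reduce
  I11: { [A → f - .] }  — reduce
  I12: { [A → a id .] }  — reduce
  I13: { [F → a A f .] }  — reduce
  I14: { [A → - F . F], [F → . - F A], [F → . a A f] }  — shift
  I15: { [A → - F F .] }  — reduce
  I16: { [A → . - F F], [A → . a id], [A → . f -], [A → . id - A], [F → - F . A] }  — shift
  I17: { [F → - F A .] }  — reduce

No state contains more than one complete item.

Answer: No reduce-reduce conflicts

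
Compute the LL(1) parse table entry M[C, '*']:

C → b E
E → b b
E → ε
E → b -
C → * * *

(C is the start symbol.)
C → * * *

To find M[C, '*'], we find productions for C where '*' is in the predict set (PREDICT(N → α) = (FIRST(α) \ {ε}) ∪ (FOLLOW(N) if α ⇒* ε)).

C → b E: PREDICT = { 'b' }
C → * * *: PREDICT = { '*' }
  '*' is in predict set, so this production goes in M[C, '*']

M[C, '*'] = C → * * *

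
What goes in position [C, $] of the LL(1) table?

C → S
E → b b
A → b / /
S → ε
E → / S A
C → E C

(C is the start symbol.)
To find M[C, $], we find productions for C where $ is in the predict set (PREDICT(N → α) = (FIRST(α) \ {ε}) ∪ (FOLLOW(N) if α ⇒* ε)).

Relevant sets:
  FIRST(S) = { ε }
  FIRST(E) = { '/', 'b' }
  FOLLOW(C) = { $ }

C → S: PREDICT = { $ }
  $ is in predict set, so this production goes in M[C, $]
C → E C: PREDICT = { '/', 'b' }

M[C, $] = C → S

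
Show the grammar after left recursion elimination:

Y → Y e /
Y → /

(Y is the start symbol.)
Y is directly left-recursive. The standard transformation for
  A → A α₁ | ... | A α_m | β₁ | ... | β_n
is
  A  → β₁ A' | ... | β_n A'
  A' → α₁ A' | ... | α_m A' | ε

Y → / becomes Y → / Y'
Y → Y e / becomes Y' → e / Y'
Add Y' → ε

Resulting grammar:
Y → / Y'
Y' → e / Y'
Y' → ε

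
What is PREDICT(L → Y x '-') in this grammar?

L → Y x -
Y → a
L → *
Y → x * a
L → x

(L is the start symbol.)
{ 'a', 'x' }

PREDICT(L → Y x '-') = (FIRST(RHS) \ {ε}) ∪ (FOLLOW(L) if ε ∈ FIRST(RHS), i.e. RHS ⇒* ε)
FIRST(Y) = { 'a', 'x' }
FIRST(Y x '-') = { 'a', 'x' }
ε ∉ FIRST(Y x '-'), so FOLLOW(L) is not added.
PREDICT(L → Y x '-') = { 'a', 'x' }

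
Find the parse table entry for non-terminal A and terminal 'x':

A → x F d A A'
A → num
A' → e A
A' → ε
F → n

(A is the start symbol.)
To find M[A, 'x'], we find productions for A where 'x' is in the predict set (PREDICT(N → α) = (FIRST(α) \ {ε}) ∪ (FOLLOW(N) if α ⇒* ε)).

A → x F d A A': PREDICT = { 'x' }
  'x' is in predict set, so this production goes in M[A, 'x']
A → num: PREDICT = { 'num' }

M[A, 'x'] = A → x F d A A'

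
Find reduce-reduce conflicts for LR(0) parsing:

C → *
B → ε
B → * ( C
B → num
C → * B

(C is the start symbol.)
Yes — I1: [B → .] vs [C → * .]

Augment with C' → C and build the canonical LR(0) collection (I0 = CLOSURE({[C' → . C]}), then GOTO on every symbol after a dot until no new states appear). It has 8 states:
  I0: { [C → . * B], [C → . *], [C' → . C] }  — shift
  I1: { [B → . * ( C], [B → . num], [B → .], [C → * . B], [C → * .] }  — shift, 2 reduces
  I2: { [C' → C .] }  — accept
  I3: { [B → * . ( C] }  — shift
  I4: { [C → * B .] }  — reduce
  I5: { [B → num .] }  — reduce
  I6: { [B → * ( . C], [C → . * B], [C → . *] }  — shift
  I7: { [B → * ( C .] }  — reduce

I1 contains complete items [B → .], [C → * .] — reduce-reduce conflict.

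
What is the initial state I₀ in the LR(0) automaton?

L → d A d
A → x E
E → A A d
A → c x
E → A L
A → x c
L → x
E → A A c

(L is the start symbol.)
First, augment the grammar with L' → L
I₀ = CLOSURE({ [L' → . L] }):
  [L' → . L] has the dot before L: add [L → . d A d], [L → . x]
No further items can be added.

I₀ = { [L → . d A d], [L → . x], [L' → . L] }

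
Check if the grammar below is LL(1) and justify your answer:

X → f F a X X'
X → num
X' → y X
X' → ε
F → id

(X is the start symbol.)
No. Predict set conflict for X': { 'y' }

A grammar is LL(1) if for each non-terminal N with multiple productions, the predict sets of those productions are pairwise disjoint, where PREDICT(N → α) = (FIRST(α) \ {ε}) ∪ (FOLLOW(N) if α ⇒* ε).

Relevant sets:
  FOLLOW(X') = { $, 'y' }

For X:
  PREDICT(X → f F a X X') = { 'f' }
  PREDICT(X → num) = { 'num' }
For X':
  PREDICT(X' → y X) = { 'y' }
  PREDICT(X' → ε) = { $, 'y' }
F has a single production, so nothing to check there.

Conflict found: Predict set conflict for X': { 'y' }
The grammar is NOT LL(1).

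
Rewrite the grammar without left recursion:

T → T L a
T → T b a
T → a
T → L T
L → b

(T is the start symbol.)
T → a T'
T → L T T'
T' → L a T'
T' → b a T'
T' → ε
L → b

T is directly left-recursive. The standard transformation for
  A → A α₁ | ... | A α_m | β₁ | ... | β_n
is
  A  → β₁ A' | ... | β_n A'
  A' → α₁ A' | ... | α_m A' | ε

T → a becomes T → a T'
T → L T becomes T → L T T'
T → T L a becomes T' → L a T'
T → T b a becomes T' → b a T'
Add T' → ε

Productions for other non-terminals are unchanged:
  L → b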